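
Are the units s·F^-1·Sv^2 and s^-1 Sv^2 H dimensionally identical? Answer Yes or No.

Left side:
  F = kg⁻¹·m⁻²·s⁴·A².
  So F⁻¹ = kg·m²·s⁻⁴·A⁻².
  Sv = m²·s⁻².
  So Sv² = m⁴·s⁻⁴.
  Combining: s·F⁻¹·Sv² = s · (kg·m²·s⁻⁴·A⁻²) · (m⁴·s⁻⁴) = kg·m⁶·s⁻⁷·A⁻².
Right side:
  Sv = J/kg (equivalent dose = energy per mass),
      = m²·s⁻².
  So Sv² = m⁴·s⁻⁴.
  H = Wb/A (inductance = flux per current),
      = kg·m²·s⁻²·A⁻².
  Combining: s⁻¹·Sv²·H = s⁻¹ · (m⁴·s⁻⁴) · (kg·m²·s⁻²·A⁻²) = kg·m⁶·s⁻⁷·A⁻².
Both reduce to kg·m⁶·s⁻⁷·A⁻².

Yes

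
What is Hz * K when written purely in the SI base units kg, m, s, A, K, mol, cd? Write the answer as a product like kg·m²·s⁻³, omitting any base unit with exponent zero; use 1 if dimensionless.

s⁻¹·K

Hz = s⁻¹.
Combining: Hz·K = s⁻¹ · K = s⁻¹·K.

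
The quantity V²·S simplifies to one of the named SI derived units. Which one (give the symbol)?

W

V = W/A (potential = power per current),
    = kg·m²·s⁻³·A⁻¹.
So V² = kg²·m⁴·s⁻⁶·A⁻².
S = 1/Ω (conductance is reciprocal resistance),
    = kg⁻¹·m⁻²·s³·A².
Combining: V²·S = (kg²·m⁴·s⁻⁶·A⁻²) · (kg⁻¹·m⁻²·s³·A²) = kg·m²·s⁻³.
kg·m²·s⁻³ is the base-SI form of the watt.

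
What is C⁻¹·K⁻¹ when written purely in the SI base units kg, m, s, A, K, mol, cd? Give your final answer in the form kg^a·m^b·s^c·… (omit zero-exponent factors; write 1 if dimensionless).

s⁻¹·A⁻¹·K⁻¹

C = A·s = s·A (charge = current × time).
So C⁻¹ = s⁻¹·A⁻¹.
Combining: C⁻¹·K⁻¹ = (s⁻¹·A⁻¹) · K⁻¹ = s⁻¹·A⁻¹·K⁻¹.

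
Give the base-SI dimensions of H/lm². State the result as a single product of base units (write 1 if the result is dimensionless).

kg·m²·s⁻²·A⁻²·cd⁻²

H = Wb/A (inductance = flux per current),
    = kg·m²·s⁻²·A⁻².
lm = cd·sr = cd (luminous flux; sr is dimensionless).
So lm⁻² = cd⁻².
Combining: H·lm⁻² = (kg·m²·s⁻²·A⁻²) · cd⁻² = kg·m²·s⁻²·A⁻²·cd⁻².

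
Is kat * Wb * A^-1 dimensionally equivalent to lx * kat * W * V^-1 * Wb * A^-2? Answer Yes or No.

No

Left side:
  kat = mol/s = s⁻¹·mol (catalytic activity).
  Wb = V·s (flux: a volt is a weber per second),
      = kg·m²·s⁻²·A⁻¹.
  Combining: kat·Wb·A⁻¹ = (s⁻¹·mol) · (kg·m²·s⁻²·A⁻¹) · A⁻¹ = kg·m²·s⁻³·A⁻²·mol.
Right side:
  lx = lm/m² (illuminance = luminous flux per area),
      = m⁻²·cd.
  kat = mol/s = s⁻¹·mol (catalytic activity).
  W = J/s (power = energy per time),
      = kg·m²·s⁻³.
  V = W/A (potential = power per current),
      = kg·m²·s⁻³·A⁻¹.
  So V⁻¹ = kg⁻¹·m⁻²·s³·A.
  Wb = V·s (flux: a volt is a weber per second),
      = kg·m²·s⁻²·A⁻¹.
  Combining: lx·kat·W·V⁻¹·Wb·A⁻² = (m⁻²·cd) · (s⁻¹·mol) · (kg·m²·s⁻³) · (kg⁻¹·m⁻²·s³·A) · (kg·m²·s⁻²·A⁻¹) · A⁻² = kg·s⁻³·A⁻²·mol·cd.
Left is kg·m²·s⁻³·A⁻²·mol; right is kg·s⁻³·A⁻²·mol·cd — different.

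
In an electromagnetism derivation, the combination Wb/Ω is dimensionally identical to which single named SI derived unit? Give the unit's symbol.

Wb = kg·m²·s⁻²·A⁻¹.
Ω = kg·m²·s⁻³·A⁻².
So Ω⁻¹ = kg⁻¹·m⁻²·s³·A².
Combining: Wb·Ω⁻¹ = (kg·m²·s⁻²·A⁻¹) · (kg⁻¹·m⁻²·s³·A²) = s·A.
s·A is the base-SI form of the coulomb.

C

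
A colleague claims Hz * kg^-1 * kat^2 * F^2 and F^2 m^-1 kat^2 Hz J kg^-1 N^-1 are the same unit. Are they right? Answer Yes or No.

Left side:
  Hz = 1/s = s⁻¹ (frequency is cycles per second).
  kat = mol/s = s⁻¹·mol (catalytic activity).
  So kat² = s⁻²·mol².
  F = C/V (capacitance = charge per voltage),
      = A·s/(kg·m²·s⁻³·A⁻¹) (substituting C and V),
      = kg⁻¹·m⁻²·s⁴·A².
  So F² = kg⁻²·m⁻⁴·s⁸·A⁴.
  Combining: Hz·kg⁻¹·kat²·F² = s⁻¹ · kg⁻¹ · (s⁻²·mol²) · (kg⁻²·m⁻⁴·s⁸·A⁴) = kg⁻³·m⁻⁴·s⁵·A⁴·mol².
Right side:
  F = C/V (capacitance = charge per voltage),
      = A·s/(kg·m²·s⁻³·A⁻¹) (substituting C and V),
      = kg⁻¹·m⁻²·s⁴·A².
  So F² = kg⁻²·m⁻⁴·s⁸·A⁴.
  kat = mol/s = s⁻¹·mol (catalytic activity).
  So kat² = s⁻²·mol².
  Hz = 1/s = s⁻¹ (frequency is cycles per second).
  J = N·m (work = force × distance),
      = kg·m²·s⁻².
  N = kg·m/s² = kg·m·s⁻² (force = mass × acceleration).
  So N⁻¹ = kg⁻¹·m⁻¹·s².
  Combining: F²·m⁻¹·kat²·Hz·J·kg⁻¹·N⁻¹ = (kg⁻²·m⁻⁴·s⁸·A⁴) · m⁻¹ · (s⁻²·mol²) · s⁻¹ · (kg·m²·s⁻²) · kg⁻¹ · (kg⁻¹·m⁻¹·s²) = kg⁻³·m⁻⁴·s⁵·A⁴·mol².
Both reduce to kg⁻³·m⁻⁴·s⁵·A⁴·mol².

Yes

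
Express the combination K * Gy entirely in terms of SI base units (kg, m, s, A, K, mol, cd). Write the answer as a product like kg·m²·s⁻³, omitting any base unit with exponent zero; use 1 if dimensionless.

m²·s⁻²·K

Gy = m²·s⁻².
Combining: K·Gy = K · (m²·s⁻²) = m²·s⁻²·K.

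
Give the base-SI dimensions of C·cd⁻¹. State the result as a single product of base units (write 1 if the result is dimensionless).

s·A·cd⁻¹

C = A·s = s·A (charge = current × time).
Combining: C·cd⁻¹ = (s·A) · cd⁻¹ = s·A·cd⁻¹.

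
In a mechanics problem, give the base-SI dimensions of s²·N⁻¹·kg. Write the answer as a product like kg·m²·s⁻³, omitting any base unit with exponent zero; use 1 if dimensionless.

m⁻¹·s⁴

N = kg·m/s² = kg·m·s⁻² (force = mass × acceleration).
So N⁻¹ = kg⁻¹·m⁻¹·s².
Combining: s²·N⁻¹·kg = s² · (kg⁻¹·m⁻¹·s²) · kg = m⁻¹·s⁴.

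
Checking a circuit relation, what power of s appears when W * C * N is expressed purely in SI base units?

W = kg·m²·s⁻³.
C = s·A.
N = kg·m·s⁻².
Combining: W·C·N = (kg·m²·s⁻³) · (s·A) · (kg·m·s⁻²) = kg²·m³·s⁻⁴·A.
The exponent of s is -4.

-4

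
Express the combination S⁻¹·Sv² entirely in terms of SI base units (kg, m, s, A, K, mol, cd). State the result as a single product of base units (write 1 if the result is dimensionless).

S = 1/Ω (conductance is reciprocal resistance),
    = kg⁻¹·m⁻²·s³·A².
So S⁻¹ = kg·m²·s⁻³·A⁻².
Sv = J/kg (equivalent dose = energy per mass),
    = m²·s⁻².
So Sv² = m⁴·s⁻⁴.
Combining: S⁻¹·Sv² = (kg·m²·s⁻³·A⁻²) · (m⁴·s⁻⁴) = kg·m⁶·s⁻⁷·A⁻².

kg·m⁶·s⁻⁷·A⁻²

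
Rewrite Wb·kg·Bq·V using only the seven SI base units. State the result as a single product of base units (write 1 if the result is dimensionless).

kg³·m⁴·s⁻⁶·A⁻²

Wb = V·s (flux: a volt is a weber per second),
    = kg·m²·s⁻²·A⁻¹.
Bq = 1/s = s⁻¹ (activity is decays per second).
V = W/A (potential = power per current),
    = kg·m²·s⁻³·A⁻¹.
Combining: Wb·kg·Bq·V = (kg·m²·s⁻²·A⁻¹) · kg · s⁻¹ · (kg·m²·s⁻³·A⁻¹) = kg³·m⁴·s⁻⁶·A⁻².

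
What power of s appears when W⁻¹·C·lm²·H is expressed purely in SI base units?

2

W = J/s (power = energy per time),
    = kg·m²·s⁻³.
So W⁻¹ = kg⁻¹·m⁻²·s³.
C = A·s = s·A (charge = current × time).
lm = cd·sr = cd (luminous flux; sr is dimensionless).
So lm² = cd².
H = Wb/A (inductance = flux per current),
    = kg·m²·s⁻²·A⁻².
Combining: W⁻¹·C·lm²·H = (kg⁻¹·m⁻²·s³) · (s·A) · cd² · (kg·m²·s⁻²·A⁻²) = s²·A⁻¹·cd².
The exponent of s is 2.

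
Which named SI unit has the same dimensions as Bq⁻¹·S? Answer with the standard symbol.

F

Bq = 1/s = s⁻¹ (activity is decays per second).
So Bq⁻¹ = s.
S = 1/Ω (conductance is reciprocal resistance),
    = kg⁻¹·m⁻²·s³·A².
Combining: Bq⁻¹·S = s · (kg⁻¹·m⁻²·s³·A²) = kg⁻¹·m⁻²·s⁴·A².
kg⁻¹·m⁻²·s⁴·A² is the base-SI form of the farad.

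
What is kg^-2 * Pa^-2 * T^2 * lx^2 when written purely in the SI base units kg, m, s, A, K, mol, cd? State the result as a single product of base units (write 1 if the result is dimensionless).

kg⁻²·m⁻²·A⁻²·cd²

Pa = kg·m⁻¹·s⁻².
So Pa⁻² = kg⁻²·m²·s⁴.
T = kg·s⁻²·A⁻¹.
So T² = kg²·s⁻⁴·A⁻².
lx = m⁻²·cd.
So lx² = m⁻⁴·cd².
Combining: kg⁻²·Pa⁻²·T²·lx² = kg⁻² · (kg⁻²·m²·s⁴) · (kg²·s⁻⁴·A⁻²) · (m⁻⁴·cd²) = kg⁻²·m⁻²·A⁻²·cd².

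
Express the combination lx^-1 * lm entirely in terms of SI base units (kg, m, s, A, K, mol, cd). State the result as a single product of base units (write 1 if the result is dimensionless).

lx = lm/m² (illuminance = luminous flux per area),
    = m⁻²·cd.
So lx⁻¹ = m²·cd⁻¹.
lm = cd·sr = cd (luminous flux; sr is dimensionless).
Combining: lx⁻¹·lm = (m²·cd⁻¹) · cd = m².

m²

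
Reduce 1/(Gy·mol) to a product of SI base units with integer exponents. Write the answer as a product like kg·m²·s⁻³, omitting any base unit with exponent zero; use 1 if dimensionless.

m⁻²·s²·mol⁻¹

Gy = m²·s⁻².
So Gy⁻¹ = m⁻²·s².
Combining: Gy⁻¹·mol⁻¹ = (m⁻²·s²) · mol⁻¹ = m⁻²·s²·mol⁻¹.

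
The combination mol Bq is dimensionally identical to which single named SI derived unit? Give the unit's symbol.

kat

Bq = 1/s = s⁻¹ (activity is decays per second).
Combining: mol·Bq = mol · s⁻¹ = s⁻¹·mol.
s⁻¹·mol is the base-SI form of the katal.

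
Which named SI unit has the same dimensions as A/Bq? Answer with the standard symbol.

C

Bq = 1/s = s⁻¹ (activity is decays per second).
So Bq⁻¹ = s.
Combining: A·Bq⁻¹ = A · s = s·A.
s·A is the base-SI form of the coulomb.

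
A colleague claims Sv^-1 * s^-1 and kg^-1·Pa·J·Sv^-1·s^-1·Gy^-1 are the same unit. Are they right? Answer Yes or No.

Left side:
  Sv = J/kg (equivalent dose = energy per mass),
      = m²·s⁻².
  So Sv⁻¹ = m⁻²·s².
  Combining: Sv⁻¹·s⁻¹ = (m⁻²·s²) · s⁻¹ = m⁻²·s.
Right side:
  Pa = kg·m⁻¹·s⁻².
  J = kg·m²·s⁻².
  Sv = m²·s⁻².
  So Sv⁻¹ = m⁻²·s².
  Gy = m²·s⁻².
  So Gy⁻¹ = m⁻²·s².
  Combining: kg⁻¹·Pa·J·Sv⁻¹·s⁻¹·Gy⁻¹ = kg⁻¹ · (kg·m⁻¹·s⁻²) · (kg·m²·s⁻²) · (m⁻²·s²) · s⁻¹ · (m⁻²·s²) = kg·m⁻³·s⁻¹.
Left is m⁻²·s; right is kg·m⁻³·s⁻¹ — different.

No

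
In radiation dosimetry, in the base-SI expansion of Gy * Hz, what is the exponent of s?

-3

Gy = J/kg (absorbed dose = energy per mass),
    = m²·s⁻².
Hz = 1/s = s⁻¹ (frequency is cycles per second).
Combining: Gy·Hz = (m²·s⁻²) · s⁻¹ = m²·s⁻³.
The exponent of s is -3.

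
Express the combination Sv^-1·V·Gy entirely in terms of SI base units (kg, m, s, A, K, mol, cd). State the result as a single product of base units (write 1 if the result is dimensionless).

kg·m²·s⁻³·A⁻¹

Sv = J/kg (equivalent dose = energy per mass),
    = m²·s⁻².
So Sv⁻¹ = m⁻²·s².
V = W/A (potential = power per current),
    = kg·m²·s⁻³·A⁻¹.
Gy = J/kg (absorbed dose = energy per mass),
    = m²·s⁻².
Combining: Sv⁻¹·V·Gy = (m⁻²·s²) · (kg·m²·s⁻³·A⁻¹) · (m²·s⁻²) = kg·m²·s⁻³·A⁻¹.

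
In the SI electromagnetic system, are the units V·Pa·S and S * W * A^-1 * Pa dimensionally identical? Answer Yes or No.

Left side:
  V = W/A (potential = power per current),
      = kg·m²·s⁻³·A⁻¹.
  Pa = N/m² (pressure = force per area),
      = kg·m⁻¹·s⁻².
  S = 1/Ω (conductance is reciprocal resistance),
      = kg⁻¹·m⁻²·s³·A².
  Combining: V·Pa·S = (kg·m²·s⁻³·A⁻¹) · (kg·m⁻¹·s⁻²) · (kg⁻¹·m⁻²·s³·A²) = kg·m⁻¹·s⁻²·A.
Right side:
  S = 1/Ω (conductance is reciprocal resistance),
      = kg⁻¹·m⁻²·s³·A².
  W = J/s (power = energy per time),
      = kg·m²·s⁻³.
  Pa = N/m² (pressure = force per area),
      = kg·m⁻¹·s⁻².
  Combining: S·W·A⁻¹·Pa = (kg⁻¹·m⁻²·s³·A²) · (kg·m²·s⁻³) · A⁻¹ · (kg·m⁻¹·s⁻²) = kg·m⁻¹·s⁻²·A.
Both reduce to kg·m⁻¹·s⁻²·A.

Yes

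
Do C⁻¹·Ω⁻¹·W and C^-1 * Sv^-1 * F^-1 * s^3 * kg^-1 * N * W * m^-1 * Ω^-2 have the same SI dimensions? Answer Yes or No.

Left side:
  C = s·A.
  So C⁻¹ = s⁻¹·A⁻¹.
  Ω = kg·m²·s⁻³·A⁻².
  So Ω⁻¹ = kg⁻¹·m⁻²·s³·A².
  W = kg·m²·s⁻³.
  Combining: C⁻¹·Ω⁻¹·W = (s⁻¹·A⁻¹) · (kg⁻¹·m⁻²·s³·A²) · (kg·m²·s⁻³) = s⁻¹·A.
Right side:
  C = A·s = s·A (charge = current × time).
  So C⁻¹ = s⁻¹·A⁻¹.
  Sv = J/kg (equivalent dose = energy per mass),
      = m²·s⁻².
  So Sv⁻¹ = m⁻²·s².
  F = C/V (capacitance = charge per voltage),
      = A·s/(kg·m²·s⁻³·A⁻¹) (substituting C and V),
      = kg⁻¹·m⁻²·s⁴·A².
  So F⁻¹ = kg·m²·s⁻⁴·A⁻².
  N = kg·m/s² = kg·m·s⁻² (force = mass × acceleration).
  W = J/s (power = energy per time),
      = kg·m²·s⁻³.
  Ω = V/A (resistance = voltage per current),
      = kg·m²·s⁻³·A⁻².
  So Ω⁻² = kg⁻²·m⁻⁴·s⁶·A⁴.
  Combining: C⁻¹·Sv⁻¹·F⁻¹·s³·kg⁻¹·N·W·m⁻¹·Ω⁻² = (s⁻¹·A⁻¹) · (m⁻²·s²) · (kg·m²·s⁻⁴·A⁻²) · s³ · kg⁻¹ · (kg·m·s⁻²) · (kg·m²·s⁻³) · m⁻¹ · (kg⁻²·m⁻⁴·s⁶·A⁴) = m⁻²·s·A.
Left is s⁻¹·A; right is m⁻²·s·A — different.

No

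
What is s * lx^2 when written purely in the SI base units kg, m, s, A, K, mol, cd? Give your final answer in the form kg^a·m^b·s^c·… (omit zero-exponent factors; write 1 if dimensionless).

lx = lm/m² (illuminance = luminous flux per area),
    = m⁻²·cd.
So lx² = m⁻⁴·cd².
Combining: s·lx² = s · (m⁻⁴·cd²) = m⁻⁴·s·cd².

m⁻⁴·s·cd²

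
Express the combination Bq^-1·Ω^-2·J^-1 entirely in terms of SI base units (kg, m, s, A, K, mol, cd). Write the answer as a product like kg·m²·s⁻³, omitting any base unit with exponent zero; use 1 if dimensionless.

Bq = 1/s = s⁻¹ (activity is decays per second).
So Bq⁻¹ = s.
Ω = V/A (resistance = voltage per current),
    = kg·m²·s⁻³·A⁻².
So Ω⁻² = kg⁻²·m⁻⁴·s⁶·A⁴.
J = N·m (work = force × distance),
    = kg·m²·s⁻².
So J⁻¹ = kg⁻¹·m⁻²·s².
Combining: Bq⁻¹·Ω⁻²·J⁻¹ = s · (kg⁻²·m⁻⁴·s⁶·A⁴) · (kg⁻¹·m⁻²·s²) = kg⁻³·m⁻⁶·s⁹·A⁴.

kg⁻³·m⁻⁶·s⁹·A⁴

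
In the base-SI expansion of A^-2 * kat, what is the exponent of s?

-1

kat = s⁻¹·mol.
Combining: A⁻²·kat = A⁻² · (s⁻¹·mol) = s⁻¹·A⁻²·mol.
The exponent of s is -1.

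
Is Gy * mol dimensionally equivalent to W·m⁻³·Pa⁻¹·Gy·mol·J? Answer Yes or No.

Left side:
  Gy = J/kg (absorbed dose = energy per mass),
      = m²·s⁻².
  Combining: Gy·mol = (m²·s⁻²) · mol = m²·s⁻²·mol.
Right side:
  W = kg·m²·s⁻³.
  Pa = kg·m⁻¹·s⁻².
  So Pa⁻¹ = kg⁻¹·m·s².
  Gy = m²·s⁻².
  J = kg·m²·s⁻².
  Combining: W·m⁻³·Pa⁻¹·Gy·mol·J = (kg·m²·s⁻³) · m⁻³ · (kg⁻¹·m·s²) · (m²·s⁻²) · mol · (kg·m²·s⁻²) = kg·m⁴·s⁻⁵·mol.
Left is m²·s⁻²·mol; right is kg·m⁴·s⁻⁵·mol — different.

No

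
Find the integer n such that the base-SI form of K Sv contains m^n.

2

Sv = m²·s⁻².
Combining: K·Sv = K · (m²·s⁻²) = m²·s⁻²·K.
The exponent of m is 2.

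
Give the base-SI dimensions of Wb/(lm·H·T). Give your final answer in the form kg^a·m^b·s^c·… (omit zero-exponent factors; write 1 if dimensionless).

kg⁻¹·s²·A²·cd⁻¹

Wb = V·s (flux: a volt is a weber per second),
    = kg·m²·s⁻²·A⁻¹.
lm = cd·sr = cd (luminous flux; sr is dimensionless).
So lm⁻¹ = cd⁻¹.
H = Wb/A (inductance = flux per current),
    = kg·m²·s⁻²·A⁻².
So H⁻¹ = kg⁻¹·m⁻²·s²·A².
T = Wb/m² (flux density = flux per area),
    = kg·s⁻²·A⁻¹.
So T⁻¹ = kg⁻¹·s²·A.
Combining: Wb·lm⁻¹·H⁻¹·T⁻¹ = (kg·m²·s⁻²·A⁻¹) · cd⁻¹ · (kg⁻¹·m⁻²·s²·A²) · (kg⁻¹·s²·A) = kg⁻¹·s²·A²·cd⁻¹.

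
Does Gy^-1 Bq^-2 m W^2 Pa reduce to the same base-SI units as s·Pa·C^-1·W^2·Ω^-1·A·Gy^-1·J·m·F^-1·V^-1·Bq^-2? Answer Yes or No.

Left side:
  Gy = J/kg (absorbed dose = energy per mass),
      = m²·s⁻².
  So Gy⁻¹ = m⁻²·s².
  Bq = 1/s = s⁻¹ (activity is decays per second).
  So Bq⁻² = s².
  W = J/s (power = energy per time),
      = kg·m²·s⁻³.
  So W² = kg²·m⁴·s⁻⁶.
  Pa = N/m² (pressure = force per area),
      = kg·m⁻¹·s⁻².
  Combining: Gy⁻¹·Bq⁻²·m·W²·Pa = (m⁻²·s²) · s² · m · (kg²·m⁴·s⁻⁶) · (kg·m⁻¹·s⁻²) = kg³·m²·s⁻⁴.
Right side:
  Pa = N/m² (pressure = force per area),
      = kg·m⁻¹·s⁻².
  C = A·s = s·A (charge = current × time).
  So C⁻¹ = s⁻¹·A⁻¹.
  W = J/s (power = energy per time),
      = kg·m²·s⁻³.
  So W² = kg²·m⁴·s⁻⁶.
  Ω = V/A (resistance = voltage per current),
      = kg·m²·s⁻³·A⁻².
  So Ω⁻¹ = kg⁻¹·m⁻²·s³·A².
  Gy = J/kg (absorbed dose = energy per mass),
      = m²·s⁻².
  So Gy⁻¹ = m⁻²·s².
  J = N·m (work = force × distance),
      = kg·m²·s⁻².
  F = C/V (capacitance = charge per voltage),
      = A·s/(kg·m²·s⁻³·A⁻¹) (substituting C and V),
      = kg⁻¹·m⁻²·s⁴·A².
  So F⁻¹ = kg·m²·s⁻⁴·A⁻².
  V = W/A (potential = power per current),
      = kg·m²·s⁻³·A⁻¹.
  So V⁻¹ = kg⁻¹·m⁻²·s³·A.
  Bq = 1/s = s⁻¹ (activity is decays per second).
  So Bq⁻² = s².
  Combining: s·Pa·C⁻¹·W²·Ω⁻¹·A·Gy⁻¹·J·m·F⁻¹·V⁻¹·Bq⁻² = s · (kg·m⁻¹·s⁻²) · (s⁻¹·A⁻¹) · (kg²·m⁴·s⁻⁶) · (kg⁻¹·m⁻²·s³·A²) · A · (m⁻²·s²) · (kg·m²·s⁻²) · m · (kg·m²·s⁻⁴·A⁻²) · (kg⁻¹·m⁻²·s³·A) · s² = kg³·m²·s⁻⁴·A.
Left is kg³·m²·s⁻⁴; right is kg³·m²·s⁻⁴·A — different.

No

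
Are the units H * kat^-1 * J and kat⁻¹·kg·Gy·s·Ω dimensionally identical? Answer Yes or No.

Left side:
  H = Wb/A (inductance = flux per current),
      = kg·m²·s⁻²·A⁻².
  kat = mol/s = s⁻¹·mol (catalytic activity).
  So kat⁻¹ = s·mol⁻¹.
  J = N·m (work = force × distance),
      = kg·m²·s⁻².
  Combining: H·kat⁻¹·J = (kg·m²·s⁻²·A⁻²) · (s·mol⁻¹) · (kg·m²·s⁻²) = kg²·m⁴·s⁻³·A⁻²·mol⁻¹.
Right side:
  kat = mol/s = s⁻¹·mol (catalytic activity).
  So kat⁻¹ = s·mol⁻¹.
  Gy = J/kg (absorbed dose = energy per mass),
      = m²·s⁻².
  Ω = V/A (resistance = voltage per current),
      = kg·m²·s⁻³·A⁻².
  Combining: kat⁻¹·kg·Gy·s·Ω = (s·mol⁻¹) · kg · (m²·s⁻²) · s · (kg·m²·s⁻³·A⁻²) = kg²·m⁴·s⁻³·A⁻²·mol⁻¹.
Both reduce to kg²·m⁴·s⁻³·A⁻²·mol⁻¹.

Yes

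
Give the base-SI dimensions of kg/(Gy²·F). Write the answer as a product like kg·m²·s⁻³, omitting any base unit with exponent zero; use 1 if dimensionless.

kg²·m⁻²·A⁻²

Gy = m²·s⁻².
So Gy⁻² = m⁻⁴·s⁴.
F = kg⁻¹·m⁻²·s⁴·A².
So F⁻¹ = kg·m²·s⁻⁴·A⁻².
Combining: Gy⁻²·kg·F⁻¹ = (m⁻⁴·s⁴) · kg · (kg·m²·s⁻⁴·A⁻²) = kg²·m⁻²·A⁻².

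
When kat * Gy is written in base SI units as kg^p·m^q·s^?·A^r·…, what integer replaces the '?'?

-3

kat = mol/s = s⁻¹·mol (catalytic activity).
Gy = J/kg (absorbed dose = energy per mass),
    = m²·s⁻².
Combining: kat·Gy = (s⁻¹·mol) · (m²·s⁻²) = m²·s⁻³·mol.
The exponent of s is -3.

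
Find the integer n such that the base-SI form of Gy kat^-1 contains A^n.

Gy = J/kg (absorbed dose = energy per mass),
    = m²·s⁻².
kat = mol/s = s⁻¹·mol (catalytic activity).
So kat⁻¹ = s·mol⁻¹.
Combining: Gy·kat⁻¹ = (m²·s⁻²) · (s·mol⁻¹) = m²·s⁻¹·mol⁻¹.
The exponent of A is 0.

0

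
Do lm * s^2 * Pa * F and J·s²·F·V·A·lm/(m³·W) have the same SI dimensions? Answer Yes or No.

Left side:
  lm = cd.
  Pa = kg·m⁻¹·s⁻².
  F = kg⁻¹·m⁻²·s⁴·A².
  Combining: lm·s²·Pa·F = cd · s² · (kg·m⁻¹·s⁻²) · (kg⁻¹·m⁻²·s⁴·A²) = m⁻³·s⁴·A²·cd.
Right side:
  J = kg·m²·s⁻².
  F = kg⁻¹·m⁻²·s⁴·A².
  W = kg·m²·s⁻³.
  So W⁻¹ = kg⁻¹·m⁻²·s³.
  V = kg·m²·s⁻³·A⁻¹.
  lm = cd.
  Combining: J·m⁻³·s²·F·W⁻¹·V·A·lm = (kg·m²·s⁻²) · m⁻³ · s² · (kg⁻¹·m⁻²·s⁴·A²) · (kg⁻¹·m⁻²·s³) · (kg·m²·s⁻³·A⁻¹) · A · cd = m⁻³·s⁴·A²·cd.
Both reduce to m⁻³·s⁴·A²·cd.

Yes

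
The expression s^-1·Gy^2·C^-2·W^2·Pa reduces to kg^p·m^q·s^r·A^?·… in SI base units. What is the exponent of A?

-2

Gy = J/kg (absorbed dose = energy per mass),
    = m²·s⁻².
So Gy² = m⁴·s⁻⁴.
C = A·s = s·A (charge = current × time).
So C⁻² = s⁻²·A⁻².
W = J/s (power = energy per time),
    = kg·m²·s⁻³.
So W² = kg²·m⁴·s⁻⁶.
Pa = N/m² (pressure = force per area),
    = kg·m⁻¹·s⁻².
Combining: s⁻¹·Gy²·C⁻²·W²·Pa = s⁻¹ · (m⁴·s⁻⁴) · (s⁻²·A⁻²) · (kg²·m⁴·s⁻⁶) · (kg·m⁻¹·s⁻²) = kg³·m⁷·s⁻¹⁵·A⁻².
The exponent of A is -2.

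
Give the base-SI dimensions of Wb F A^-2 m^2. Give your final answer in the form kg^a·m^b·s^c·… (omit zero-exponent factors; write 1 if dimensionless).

m²·s²·A⁻¹

Wb = V·s (flux: a volt is a weber per second),
    = kg·m²·s⁻²·A⁻¹.
F = C/V (capacitance = charge per voltage),
    = A·s/(kg·m²·s⁻³·A⁻¹) (substituting C and V),
    = kg⁻¹·m⁻²·s⁴·A².
Combining: Wb·F·A⁻²·m² = (kg·m²·s⁻²·A⁻¹) · (kg⁻¹·m⁻²·s⁴·A²) · A⁻² · m² = m²·s²·A⁻¹.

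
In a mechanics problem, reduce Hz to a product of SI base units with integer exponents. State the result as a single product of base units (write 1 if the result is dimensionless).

s⁻¹

Hz = s⁻¹.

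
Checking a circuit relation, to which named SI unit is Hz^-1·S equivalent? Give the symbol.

F

Hz = 1/s = s⁻¹ (frequency is cycles per second).
So Hz⁻¹ = s.
S = 1/Ω (conductance is reciprocal resistance),
    = kg⁻¹·m⁻²·s³·A².
Combining: Hz⁻¹·S = s · (kg⁻¹·m⁻²·s³·A²) = kg⁻¹·m⁻²·s⁴·A².
kg⁻¹·m⁻²·s⁴·A² is the base-SI form of the farad.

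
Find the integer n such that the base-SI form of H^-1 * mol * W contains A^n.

2

H = Wb/A (inductance = flux per current),
    = kg·m²·s⁻²·A⁻².
So H⁻¹ = kg⁻¹·m⁻²·s²·A².
W = J/s (power = energy per time),
    = kg·m²·s⁻³.
Combining: H⁻¹·mol·W = (kg⁻¹·m⁻²·s²·A²) · mol · (kg·m²·s⁻³) = s⁻¹·A²·mol.
The exponent of A is 2.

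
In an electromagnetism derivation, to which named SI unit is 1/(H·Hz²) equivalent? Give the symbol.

H = Wb/A (inductance = flux per current),
    = kg·m²·s⁻²·A⁻².
So H⁻¹ = kg⁻¹·m⁻²·s²·A².
Hz = 1/s = s⁻¹ (frequency is cycles per second).
So Hz⁻² = s².
Combining: H⁻¹·Hz⁻² = (kg⁻¹·m⁻²·s²·A²) · s² = kg⁻¹·m⁻²·s⁴·A².
kg⁻¹·m⁻²·s⁴·A² is the base-SI form of the farad.

F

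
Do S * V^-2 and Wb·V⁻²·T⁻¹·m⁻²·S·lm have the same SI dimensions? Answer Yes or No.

No

Left side:
  S = kg⁻¹·m⁻²·s³·A².
  V = kg·m²·s⁻³·A⁻¹.
  So V⁻² = kg⁻²·m⁻⁴·s⁶·A².
  Combining: S·V⁻² = (kg⁻¹·m⁻²·s³·A²) · (kg⁻²·m⁻⁴·s⁶·A²) = kg⁻³·m⁻⁶·s⁹·A⁴.
Right side:
  Wb = V·s (flux: a volt is a weber per second),
      = kg·m²·s⁻²·A⁻¹.
  V = W/A (potential = power per current),
      = kg·m²·s⁻³·A⁻¹.
  So V⁻² = kg⁻²·m⁻⁴·s⁶·A².
  T = Wb/m² (flux density = flux per area),
      = kg·s⁻²·A⁻¹.
  So T⁻¹ = kg⁻¹·s²·A.
  S = 1/Ω (conductance is reciprocal resistance),
      = kg⁻¹·m⁻²·s³·A².
  lm = cd·sr = cd (luminous flux; sr is dimensionless).
  Combining: Wb·V⁻²·T⁻¹·m⁻²·S·lm = (kg·m²·s⁻²·A⁻¹) · (kg⁻²·m⁻⁴·s⁶·A²) · (kg⁻¹·s²·A) · m⁻² · (kg⁻¹·m⁻²·s³·A²) · cd = kg⁻³·m⁻⁶·s⁹·A⁴·cd.
Left is kg⁻³·m⁻⁶·s⁹·A⁴; right is kg⁻³·m⁻⁶·s⁹·A⁴·cd — different.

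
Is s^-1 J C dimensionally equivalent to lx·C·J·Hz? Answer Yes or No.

No

Left side:
  J = N·m (work = force × distance),
      = kg·m²·s⁻².
  C = A·s = s·A (charge = current × time).
  Combining: s⁻¹·J·C = s⁻¹ · (kg·m²·s⁻²) · (s·A) = kg·m²·s⁻²·A.
Right side:
  lx = m⁻²·cd.
  C = s·A.
  J = kg·m²·s⁻².
  Hz = s⁻¹.
  Combining: lx·C·J·Hz = (m⁻²·cd) · (s·A) · (kg·m²·s⁻²) · s⁻¹ = kg·s⁻²·A·cd.
Left is kg·m²·s⁻²·A; right is kg·s⁻²·A·cd — different.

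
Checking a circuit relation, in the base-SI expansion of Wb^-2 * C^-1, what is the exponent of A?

Wb = V·s (flux: a volt is a weber per second),
    = kg·m²·s⁻²·A⁻¹.
So Wb⁻² = kg⁻²·m⁻⁴·s⁴·A².
C = A·s = s·A (charge = current × time).
So C⁻¹ = s⁻¹·A⁻¹.
Combining: Wb⁻²·C⁻¹ = (kg⁻²·m⁻⁴·s⁴·A²) · (s⁻¹·A⁻¹) = kg⁻²·m⁻⁴·s³·A.
The exponent of A is 1.

1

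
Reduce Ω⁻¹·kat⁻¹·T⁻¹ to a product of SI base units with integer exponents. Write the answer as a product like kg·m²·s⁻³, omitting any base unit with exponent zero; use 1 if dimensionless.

Ω = kg·m²·s⁻³·A⁻².
So Ω⁻¹ = kg⁻¹·m⁻²·s³·A².
kat = s⁻¹·mol.
So kat⁻¹ = s·mol⁻¹.
T = kg·s⁻²·A⁻¹.
So T⁻¹ = kg⁻¹·s²·A.
Combining: Ω⁻¹·kat⁻¹·T⁻¹ = (kg⁻¹·m⁻²·s³·A²) · (s·mol⁻¹) · (kg⁻¹·s²·A) = kg⁻²·m⁻²·s⁶·A³·mol⁻¹.

kg⁻²·m⁻²·s⁶·A³·mol⁻¹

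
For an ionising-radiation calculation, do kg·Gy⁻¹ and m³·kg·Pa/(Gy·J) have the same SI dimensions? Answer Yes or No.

Left side:
  Gy = m²·s⁻².
  So Gy⁻¹ = m⁻²·s².
  Combining: kg·Gy⁻¹ = kg · (m⁻²·s²) = kg·m⁻²·s².
Right side:
  Gy = J/kg (absorbed dose = energy per mass),
      = m²·s⁻².
  So Gy⁻¹ = m⁻²·s².
  Pa = N/m² (pressure = force per area),
      = kg·m⁻¹·s⁻².
  J = N·m (work = force × distance),
      = kg·m²·s⁻².
  So J⁻¹ = kg⁻¹·m⁻²·s².
  Combining: m³·kg·Gy⁻¹·Pa·J⁻¹ = m³ · kg · (m⁻²·s²) · (kg·m⁻¹·s⁻²) · (kg⁻¹·m⁻²·s²) = kg·m⁻²·s².
Both reduce to kg·m⁻²·s².

Yes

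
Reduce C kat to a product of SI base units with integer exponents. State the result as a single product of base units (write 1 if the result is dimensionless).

C = s·A.
kat = s⁻¹·mol.
Combining: C·kat = (s·A) · (s⁻¹·mol) = A·mol.

A·mol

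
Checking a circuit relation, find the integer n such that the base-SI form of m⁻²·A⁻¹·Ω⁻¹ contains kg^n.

Ω = V/A (resistance = voltage per current),
    = kg·m²·s⁻³·A⁻².
So Ω⁻¹ = kg⁻¹·m⁻²·s³·A².
Combining: m⁻²·A⁻¹·Ω⁻¹ = m⁻² · A⁻¹ · (kg⁻¹·m⁻²·s³·A²) = kg⁻¹·m⁻⁴·s³·A.
The exponent of kg is -1.

-1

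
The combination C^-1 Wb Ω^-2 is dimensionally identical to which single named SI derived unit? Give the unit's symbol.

C = s·A.
So C⁻¹ = s⁻¹·A⁻¹.
Wb = kg·m²·s⁻²·A⁻¹.
Ω = kg·m²·s⁻³·A⁻².
So Ω⁻² = kg⁻²·m⁻⁴·s⁶·A⁴.
Combining: C⁻¹·Wb·Ω⁻² = (s⁻¹·A⁻¹) · (kg·m²·s⁻²·A⁻¹) · (kg⁻²·m⁻⁴·s⁶·A⁴) = kg⁻¹·m⁻²·s³·A².
kg⁻¹·m⁻²·s³·A² is the base-SI form of the siemens.

S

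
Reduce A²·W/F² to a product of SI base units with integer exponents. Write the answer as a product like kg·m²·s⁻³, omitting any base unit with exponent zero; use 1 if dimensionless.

F = C/V (capacitance = charge per voltage),
    = A·s/(kg·m²·s⁻³·A⁻¹) (substituting C and V),
    = kg⁻¹·m⁻²·s⁴·A².
So F⁻² = kg²·m⁴·s⁻⁸·A⁻⁴.
W = J/s (power = energy per time),
    = kg·m²·s⁻³.
Combining: A²·F⁻²·W = A² · (kg²·m⁴·s⁻⁸·A⁻⁴) · (kg·m²·s⁻³) = kg³·m⁶·s⁻¹¹·A⁻².

kg³·m⁶·s⁻¹¹·A⁻²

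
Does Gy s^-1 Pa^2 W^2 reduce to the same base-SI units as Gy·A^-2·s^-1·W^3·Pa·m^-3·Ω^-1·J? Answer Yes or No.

Yes

Left side:
  Gy = J/kg (absorbed dose = energy per mass),
      = m²·s⁻².
  Pa = N/m² (pressure = force per area),
      = kg·m⁻¹·s⁻².
  So Pa² = kg²·m⁻²·s⁻⁴.
  W = J/s (power = energy per time),
      = kg·m²·s⁻³.
  So W² = kg²·m⁴·s⁻⁶.
  Combining: Gy·s⁻¹·Pa²·W² = (m²·s⁻²) · s⁻¹ · (kg²·m⁻²·s⁻⁴) · (kg²·m⁴·s⁻⁶) = kg⁴·m⁴·s⁻¹³.
Right side:
  Gy = m²·s⁻².
  W = kg·m²·s⁻³.
  So W³ = kg³·m⁶·s⁻⁹.
  Pa = kg·m⁻¹·s⁻².
  Ω = kg·m²·s⁻³·A⁻².
  So Ω⁻¹ = kg⁻¹·m⁻²·s³·A².
  J = kg·m²·s⁻².
  Combining: Gy·A⁻²·s⁻¹·W³·Pa·m⁻³·Ω⁻¹·J = (m²·s⁻²) · A⁻² · s⁻¹ · (kg³·m⁶·s⁻⁹) · (kg·m⁻¹·s⁻²) · m⁻³ · (kg⁻¹·m⁻²·s³·A²) · (kg·m²·s⁻²) = kg⁴·m⁴·s⁻¹³.
Both reduce to kg⁴·m⁴·s⁻¹³.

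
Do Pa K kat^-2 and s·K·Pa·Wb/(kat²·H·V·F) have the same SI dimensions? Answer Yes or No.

Yes

Left side:
  Pa = N/m² (pressure = force per area),
      = kg·m⁻¹·s⁻².
  kat = mol/s = s⁻¹·mol (catalytic activity).
  So kat⁻² = s²·mol⁻².
  Combining: Pa·K·kat⁻² = (kg·m⁻¹·s⁻²) · K · (s²·mol⁻²) = kg·m⁻¹·K·mol⁻².
Right side:
  Pa = kg·m⁻¹·s⁻².
  kat = s⁻¹·mol.
  So kat⁻² = s²·mol⁻².
  Wb = kg·m²·s⁻²·A⁻¹.
  H = kg·m²·s⁻²·A⁻².
  So H⁻¹ = kg⁻¹·m⁻²·s²·A².
  V = kg·m²·s⁻³·A⁻¹.
  So V⁻¹ = kg⁻¹·m⁻²·s³·A.
  F = kg⁻¹·m⁻²·s⁴·A².
  So F⁻¹ = kg·m²·s⁻⁴·A⁻².
  Combining: s·K·Pa·kat⁻²·Wb·H⁻¹·V⁻¹·F⁻¹ = s · K · (kg·m⁻¹·s⁻²) · (s²·mol⁻²) · (kg·m²·s⁻²·A⁻¹) · (kg⁻¹·m⁻²·s²·A²) · (kg⁻¹·m⁻²·s³·A) · (kg·m²·s⁻⁴·A⁻²) = kg·m⁻¹·K·mol⁻².
Both reduce to kg·m⁻¹·K·mol⁻².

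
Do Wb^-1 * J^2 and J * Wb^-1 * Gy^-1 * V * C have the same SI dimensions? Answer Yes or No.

No

Left side:
  Wb = V·s (flux: a volt is a weber per second),
      = kg·m²·s⁻²·A⁻¹.
  So Wb⁻¹ = kg⁻¹·m⁻²·s²·A.
  J = N·m (work = force × distance),
      = kg·m²·s⁻².
  So J² = kg²·m⁴·s⁻⁴.
  Combining: Wb⁻¹·J² = (kg⁻¹·m⁻²·s²·A) · (kg²·m⁴·s⁻⁴) = kg·m²·s⁻²·A.
Right side:
  J = N·m (work = force × distance),
      = kg·m²·s⁻².
  Wb = V·s (flux: a volt is a weber per second),
      = kg·m²·s⁻²·A⁻¹.
  So Wb⁻¹ = kg⁻¹·m⁻²·s²·A.
  Gy = J/kg (absorbed dose = energy per mass),
      = m²·s⁻².
  So Gy⁻¹ = m⁻²·s².
  V = W/A (potential = power per current),
      = kg·m²·s⁻³·A⁻¹.
  C = A·s = s·A (charge = current × time).
  Combining: J·Wb⁻¹·Gy⁻¹·V·C = (kg·m²·s⁻²) · (kg⁻¹·m⁻²·s²·A) · (m⁻²·s²) · (kg·m²·s⁻³·A⁻¹) · (s·A) = kg·A.
Left is kg·m²·s⁻²·A; right is kg·A — different.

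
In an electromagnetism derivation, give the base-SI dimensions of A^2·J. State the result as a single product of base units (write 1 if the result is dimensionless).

J = kg·m²·s⁻².
Combining: A²·J = A² · (kg·m²·s⁻²) = kg·m²·s⁻²·A².

kg·m²·s⁻²·A²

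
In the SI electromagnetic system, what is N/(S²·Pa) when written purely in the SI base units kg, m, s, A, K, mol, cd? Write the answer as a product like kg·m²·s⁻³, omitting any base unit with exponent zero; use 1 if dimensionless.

S = 1/Ω (conductance is reciprocal resistance),
    = kg⁻¹·m⁻²·s³·A².
So S⁻² = kg²·m⁴·s⁻⁶·A⁻⁴.
Pa = N/m² (pressure = force per area),
    = kg·m⁻¹·s⁻².
So Pa⁻¹ = kg⁻¹·m·s².
N = kg·m/s² = kg·m·s⁻² (force = mass × acceleration).
Combining: S⁻²·Pa⁻¹·N = (kg²·m⁴·s⁻⁶·A⁻⁴) · (kg⁻¹·m·s²) · (kg·m·s⁻²) = kg²·m⁶·s⁻⁶·A⁻⁴.

kg²·m⁶·s⁻⁶·A⁻⁴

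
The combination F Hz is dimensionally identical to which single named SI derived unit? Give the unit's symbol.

S

F = kg⁻¹·m⁻²·s⁴·A².
Hz = s⁻¹.
Combining: F·Hz = (kg⁻¹·m⁻²·s⁴·A²) · s⁻¹ = kg⁻¹·m⁻²·s³·A².
kg⁻¹·m⁻²·s³·A² is the base-SI form of the siemens.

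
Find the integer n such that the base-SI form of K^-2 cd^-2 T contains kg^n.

T = Wb/m² (flux density = flux per area),
    = kg·s⁻²·A⁻¹.
Combining: K⁻²·cd⁻²·T = K⁻² · cd⁻² · (kg·s⁻²·A⁻¹) = kg·s⁻²·A⁻¹·K⁻²·cd⁻².
The exponent of kg is 1.

1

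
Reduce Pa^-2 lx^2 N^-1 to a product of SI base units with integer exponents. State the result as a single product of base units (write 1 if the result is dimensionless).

Pa = kg·m⁻¹·s⁻².
So Pa⁻² = kg⁻²·m²·s⁴.
lx = m⁻²·cd.
So lx² = m⁻⁴·cd².
N = kg·m·s⁻².
So N⁻¹ = kg⁻¹·m⁻¹·s².
Combining: Pa⁻²·lx²·N⁻¹ = (kg⁻²·m²·s⁴) · (m⁻⁴·cd²) · (kg⁻¹·m⁻¹·s²) = kg⁻³·m⁻³·s⁶·cd².

kg⁻³·m⁻³·s⁶·cd²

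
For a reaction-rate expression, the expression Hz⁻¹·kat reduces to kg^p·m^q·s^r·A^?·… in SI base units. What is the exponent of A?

Hz = s⁻¹.
So Hz⁻¹ = s.
kat = s⁻¹·mol.
Combining: Hz⁻¹·kat = s · (s⁻¹·mol) = mol.
The exponent of A is 0.

0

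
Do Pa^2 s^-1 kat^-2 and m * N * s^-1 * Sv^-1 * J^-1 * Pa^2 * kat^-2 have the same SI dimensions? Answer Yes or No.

Left side:
  Pa = N/m² (pressure = force per area),
      = kg·m⁻¹·s⁻².
  So Pa² = kg²·m⁻²·s⁻⁴.
  kat = mol/s = s⁻¹·mol (catalytic activity).
  So kat⁻² = s²·mol⁻².
  Combining: Pa²·s⁻¹·kat⁻² = (kg²·m⁻²·s⁻⁴) · s⁻¹ · (s²·mol⁻²) = kg²·m⁻²·s⁻³·mol⁻².
Right side:
  N = kg·m·s⁻².
  Sv = m²·s⁻².
  So Sv⁻¹ = m⁻²·s².
  J = kg·m²·s⁻².
  So J⁻¹ = kg⁻¹·m⁻²·s².
  Pa = kg·m⁻¹·s⁻².
  So Pa² = kg²·m⁻²·s⁻⁴.
  kat = s⁻¹·mol.
  So kat⁻² = s²·mol⁻².
  Combining: m·N·s⁻¹·Sv⁻¹·J⁻¹·Pa²·kat⁻² = m · (kg·m·s⁻²) · s⁻¹ · (m⁻²·s²) · (kg⁻¹·m⁻²·s²) · (kg²·m⁻²·s⁻⁴) · (s²·mol⁻²) = kg²·m⁻⁴·s⁻¹·mol⁻².
Left is kg²·m⁻²·s⁻³·mol⁻²; right is kg²·m⁻⁴·s⁻¹·mol⁻² — different.

No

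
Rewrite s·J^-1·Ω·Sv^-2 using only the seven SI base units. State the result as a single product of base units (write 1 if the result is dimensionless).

m⁻⁴·s⁴·A⁻²

J = N·m (work = force × distance),
    = kg·m²·s⁻².
So J⁻¹ = kg⁻¹·m⁻²·s².
Ω = V/A (resistance = voltage per current),
    = kg·m²·s⁻³·A⁻².
Sv = J/kg (equivalent dose = energy per mass),
    = m²·s⁻².
So Sv⁻² = m⁻⁴·s⁴.
Combining: s·J⁻¹·Ω·Sv⁻² = s · (kg⁻¹·m⁻²·s²) · (kg·m²·s⁻³·A⁻²) · (m⁻⁴·s⁴) = m⁻⁴·s⁴·A⁻².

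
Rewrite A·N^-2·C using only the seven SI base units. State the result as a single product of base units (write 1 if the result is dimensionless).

kg⁻²·m⁻²·s⁵·A²

N = kg·m/s² = kg·m·s⁻² (force = mass × acceleration).
So N⁻² = kg⁻²·m⁻²·s⁴.
C = A·s = s·A (charge = current × time).
Combining: A·N⁻²·C = A · (kg⁻²·m⁻²·s⁴) · (s·A) = kg⁻²·m⁻²·s⁵·A².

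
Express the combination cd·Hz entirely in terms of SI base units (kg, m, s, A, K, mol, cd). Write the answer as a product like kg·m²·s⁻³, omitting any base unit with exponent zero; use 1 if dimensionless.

Hz = 1/s = s⁻¹ (frequency is cycles per second).
Combining: cd·Hz = cd · s⁻¹ = s⁻¹·cd.

s⁻¹·cd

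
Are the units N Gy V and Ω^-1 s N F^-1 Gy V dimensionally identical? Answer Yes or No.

Left side:
  N = kg·m·s⁻².
  Gy = m²·s⁻².
  V = kg·m²·s⁻³·A⁻¹.
  Combining: N·Gy·V = (kg·m·s⁻²) · (m²·s⁻²) · (kg·m²·s⁻³·A⁻¹) = kg²·m⁵·s⁻⁷·A⁻¹.
Right side:
  Ω = kg·m²·s⁻³·A⁻².
  So Ω⁻¹ = kg⁻¹·m⁻²·s³·A².
  N = kg·m·s⁻².
  F = kg⁻¹·m⁻²·s⁴·A².
  So F⁻¹ = kg·m²·s⁻⁴·A⁻².
  Gy = m²·s⁻².
  V = kg·m²·s⁻³·A⁻¹.
  Combining: Ω⁻¹·s·N·F⁻¹·Gy·V = (kg⁻¹·m⁻²·s³·A²) · s · (kg·m·s⁻²) · (kg·m²·s⁻⁴·A⁻²) · (m²·s⁻²) · (kg·m²·s⁻³·A⁻¹) = kg²·m⁵·s⁻⁷·A⁻¹.
Both reduce to kg²·m⁵·s⁻⁷·A⁻¹.

Yes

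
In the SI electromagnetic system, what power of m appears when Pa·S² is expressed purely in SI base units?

Pa = N/m² (pressure = force per area),
    = kg·m⁻¹·s⁻².
S = 1/Ω (conductance is reciprocal resistance),
    = kg⁻¹·m⁻²·s³·A².
So S² = kg⁻²·m⁻⁴·s⁶·A⁴.
Combining: Pa·S² = (kg·m⁻¹·s⁻²) · (kg⁻²·m⁻⁴·s⁶·A⁴) = kg⁻¹·m⁻⁵·s⁴·A⁴.
The exponent of m is -5.

-5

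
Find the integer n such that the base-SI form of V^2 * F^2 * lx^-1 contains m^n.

V = kg·m²·s⁻³·A⁻¹.
So V² = kg²·m⁴·s⁻⁶·A⁻².
F = kg⁻¹·m⁻²·s⁴·A².
So F² = kg⁻²·m⁻⁴·s⁸·A⁴.
lx = m⁻²·cd.
So lx⁻¹ = m²·cd⁻¹.
Combining: V²·F²·lx⁻¹ = (kg²·m⁴·s⁻⁶·A⁻²) · (kg⁻²·m⁻⁴·s⁸·A⁴) · (m²·cd⁻¹) = m²·s²·A²·cd⁻¹.
The exponent of m is 2.

2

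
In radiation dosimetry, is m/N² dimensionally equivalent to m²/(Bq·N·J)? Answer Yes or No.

No

Left side:
  N = kg·m·s⁻².
  So N⁻² = kg⁻²·m⁻²·s⁴.
  Combining: m·N⁻² = m · (kg⁻²·m⁻²·s⁴) = kg⁻²·m⁻¹·s⁴.
Right side:
  Bq = 1/s = s⁻¹ (activity is decays per second).
  So Bq⁻¹ = s.
  N = kg·m/s² = kg·m·s⁻² (force = mass × acceleration).
  So N⁻¹ = kg⁻¹·m⁻¹·s².
  J = N·m (work = force × distance),
      = kg·m²·s⁻².
  So J⁻¹ = kg⁻¹·m⁻²·s².
  Combining: Bq⁻¹·N⁻¹·m²·J⁻¹ = s · (kg⁻¹·m⁻¹·s²) · m² · (kg⁻¹·m⁻²·s²) = kg⁻²·m⁻¹·s⁵.
Left is kg⁻²·m⁻¹·s⁴; right is kg⁻²·m⁻¹·s⁵ — different.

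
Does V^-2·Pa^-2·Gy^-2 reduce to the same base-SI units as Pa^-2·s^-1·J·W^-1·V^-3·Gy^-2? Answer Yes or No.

Left side:
  V = kg·m²·s⁻³·A⁻¹.
  So V⁻² = kg⁻²·m⁻⁴·s⁶·A².
  Pa = kg·m⁻¹·s⁻².
  So Pa⁻² = kg⁻²·m²·s⁴.
  Gy = m²·s⁻².
  So Gy⁻² = m⁻⁴·s⁴.
  Combining: V⁻²·Pa⁻²·Gy⁻² = (kg⁻²·m⁻⁴·s⁶·A²) · (kg⁻²·m²·s⁴) · (m⁻⁴·s⁴) = kg⁻⁴·m⁻⁶·s¹⁴·A².
Right side:
  Pa = N/m² (pressure = force per area),
      = kg·m⁻¹·s⁻².
  So Pa⁻² = kg⁻²·m²·s⁴.
  J = N·m (work = force × distance),
      = kg·m²·s⁻².
  W = J/s (power = energy per time),
      = kg·m²·s⁻³.
  So W⁻¹ = kg⁻¹·m⁻²·s³.
  V = W/A (potential = power per current),
      = kg·m²·s⁻³·A⁻¹.
  So V⁻³ = kg⁻³·m⁻⁶·s⁹·A³.
  Gy = J/kg (absorbed dose = energy per mass),
      = m²·s⁻².
  So Gy⁻² = m⁻⁴·s⁴.
  Combining: Pa⁻²·s⁻¹·J·W⁻¹·V⁻³·Gy⁻² = (kg⁻²·m²·s⁴) · s⁻¹ · (kg·m²·s⁻²) · (kg⁻¹·m⁻²·s³) · (kg⁻³·m⁻⁶·s⁹·A³) · (m⁻⁴·s⁴) = kg⁻⁵·m⁻⁸·s¹⁷·A³.
Left is kg⁻⁴·m⁻⁶·s¹⁴·A²; right is kg⁻⁵·m⁻⁸·s¹⁷·A³ — different.

No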